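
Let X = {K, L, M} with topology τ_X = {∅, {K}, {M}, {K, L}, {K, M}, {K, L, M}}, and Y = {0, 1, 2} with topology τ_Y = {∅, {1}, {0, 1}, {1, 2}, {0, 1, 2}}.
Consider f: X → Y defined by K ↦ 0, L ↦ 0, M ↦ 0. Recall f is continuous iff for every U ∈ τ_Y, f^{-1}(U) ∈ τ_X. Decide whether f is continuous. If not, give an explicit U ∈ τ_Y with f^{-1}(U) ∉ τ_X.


f IS continuous.

Compute f^{-1}(U) for each U ∈ τ_Y:
  U = ∅: f^{-1}(U) = ∅ ∈ τ_X ✓.
  U = {1}: f^{-1}(U) = ∅ ∈ τ_X ✓.
  U = {0, 1}: f^{-1}(U) = {K, L, M} ∈ τ_X ✓.
  U = {1, 2}: f^{-1}(U) = ∅ ∈ τ_X ✓.
  U = {0, 1, 2}: f^{-1}(U) = {K, L, M} ∈ τ_X ✓.
Every preimage lies in τ_X, so f IS continuous.


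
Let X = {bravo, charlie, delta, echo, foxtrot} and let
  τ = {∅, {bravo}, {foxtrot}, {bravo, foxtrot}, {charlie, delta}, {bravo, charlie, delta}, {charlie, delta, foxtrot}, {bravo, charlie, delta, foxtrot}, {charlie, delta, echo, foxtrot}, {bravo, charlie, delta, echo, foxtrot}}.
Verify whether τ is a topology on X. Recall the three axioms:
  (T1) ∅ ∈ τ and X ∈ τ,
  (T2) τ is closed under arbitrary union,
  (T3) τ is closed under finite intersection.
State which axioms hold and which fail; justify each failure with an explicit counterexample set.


τ IS a topology on X.

Axiom (T1): ∅ ∈ τ? Yes; X ∈ τ? Yes.
Axiom (T2/T3): check pairwise unions and intersections of members of τ.
All pairwise intersections and unions checked — each lies in τ. Therefore τ satisfies (T1), (T2), (T3): it IS a topology on X.


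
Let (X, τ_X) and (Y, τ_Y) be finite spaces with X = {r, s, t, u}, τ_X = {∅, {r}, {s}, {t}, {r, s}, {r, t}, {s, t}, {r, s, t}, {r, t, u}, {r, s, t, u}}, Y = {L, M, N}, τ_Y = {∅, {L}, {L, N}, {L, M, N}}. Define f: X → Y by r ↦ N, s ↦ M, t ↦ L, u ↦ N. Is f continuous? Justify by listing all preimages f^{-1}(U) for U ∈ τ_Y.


f IS continuous.

Compute f^{-1}(U) for each U ∈ τ_Y:
  U = ∅: f^{-1}(U) = ∅ ∈ τ_X ✓.
  U = {L}: f^{-1}(U) = {t} ∈ τ_X ✓.
  U = {L, N}: f^{-1}(U) = {r, t, u} ∈ τ_X ✓.
  U = {L, M, N}: f^{-1}(U) = {r, s, t, u} ∈ τ_X ✓.
Every preimage lies in τ_X, so f IS continuous.


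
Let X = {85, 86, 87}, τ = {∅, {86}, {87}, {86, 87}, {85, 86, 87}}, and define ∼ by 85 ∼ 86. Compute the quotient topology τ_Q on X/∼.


X/∼ = {[85=86], [87]}; |τ_Q| = 3.

Equivalence classes: [85=86], [87].
Quotient map π: X → X/∼ sends 85 ↦ [85=86], 86 ↦ [85=86], 87 ↦ [87].
For each subset V ⊆ X/∼, compute π^{-1}(V) ⊆ X and check whether π^{-1}(V) ∈ τ. V is open in τ_Q iff π^{-1}(V) ∈ τ.
  V = {}: π^{-1}(V) = ∅ ∈ τ ✓.
  V = {[85=86]}: π^{-1}(V) = {85, 86} ∉ τ ✗.
  V = {[87]}: π^{-1}(V) = {87} ∈ τ ✓.
  V = {[85=86], [87]}: π^{-1}(V) = {85, 86, 87} ∈ τ ✓.
Open sets in the quotient: τ_Q = {{}, {[87]}, {[85=86], [87]}} (3 elements).


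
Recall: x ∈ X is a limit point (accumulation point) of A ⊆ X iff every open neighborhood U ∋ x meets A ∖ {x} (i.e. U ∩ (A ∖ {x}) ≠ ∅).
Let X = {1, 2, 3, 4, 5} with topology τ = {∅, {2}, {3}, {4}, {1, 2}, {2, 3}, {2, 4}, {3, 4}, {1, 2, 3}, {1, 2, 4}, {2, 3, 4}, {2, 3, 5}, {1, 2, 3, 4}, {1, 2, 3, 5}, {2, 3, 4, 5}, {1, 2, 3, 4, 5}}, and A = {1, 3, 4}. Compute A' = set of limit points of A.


A' = {5}

For each x ∈ X, list the open sets U ∈ τ with x ∈ U, then check whether U ∩ (A ∖ {x}) ≠ ∅ for every such U.
  x = 1: open {1, 2} ∋ x has {1, 2} ∩ (A ∖ {1}) = ∅, so x is NOT a limit point.
  x = 2: open {2} ∋ x has {2} ∩ (A ∖ {2}) = ∅, so x is NOT a limit point.
  x = 3: open {3} ∋ x has {3} ∩ (A ∖ {3}) = ∅, so x is NOT a limit point.
  x = 4: open {4} ∋ x has {4} ∩ (A ∖ {4}) = ∅, so x is NOT a limit point.
  x = 5: opens ∋ x are {2, 3, 5}, {1, 2, 3, 5}, {2, 3, 4, 5}, {1, 2, 3, 4, 5}; each meets A ∖ {5}, so x IS a limit point.
Collecting: A' = {5}.


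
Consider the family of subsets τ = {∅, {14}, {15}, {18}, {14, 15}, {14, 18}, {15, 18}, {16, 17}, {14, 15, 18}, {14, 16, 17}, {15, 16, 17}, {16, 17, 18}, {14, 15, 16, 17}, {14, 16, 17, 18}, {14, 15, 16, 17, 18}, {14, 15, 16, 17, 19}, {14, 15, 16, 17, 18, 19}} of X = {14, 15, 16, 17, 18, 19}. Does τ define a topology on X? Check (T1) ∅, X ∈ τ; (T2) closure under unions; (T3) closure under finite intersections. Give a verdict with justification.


τ is NOT a topology on X.

Axiom (T1): ∅ ∈ τ? Yes; X ∈ τ? Yes.
Axiom (T2/T3): check pairwise unions and intersections of members of τ.
Counterexample for (T2): {15} ∪ {16, 17, 18} = {15, 16, 17, 18} ∉ τ. Therefore τ is NOT a topology.


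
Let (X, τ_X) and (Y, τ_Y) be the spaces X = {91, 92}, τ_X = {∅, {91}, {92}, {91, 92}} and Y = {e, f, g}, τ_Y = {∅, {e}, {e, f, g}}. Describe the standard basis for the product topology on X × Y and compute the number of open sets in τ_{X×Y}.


Basis B = {∅ × ∅, {91} × {e}, {92} × {e}, {91, 92} × {e}, {91} × {e, f, g}, {92} × {e, f, g}, {91, 92} × {e, f, g}}; |τ_{X×Y}| = 9.

Enumerate products U × V with U ∈ τ_X, V ∈ τ_Y (deduplicated):
  ∅ × ∅ = {} (∅)
  {91} × {e} = {(91,e)}
  {92} × {e} = {(92,e)}
  {91, 92} × {e} = {(91,e), (92,e)}
  {91} × {e, f, g} = {(91,e), (91,f), (91,g)}
  {92} × {e, f, g} = {(92,e), (92,f), (92,g)}
  {91, 92} × {e, f, g} = {(91,e), (91,f), (91,g), (92,e), (92,f), (92,g)}
These 7 distinct sets form the basis B.
Close under arbitrary unions to get τ_{X×Y}; counting gives |τ_{X×Y}| = 9.


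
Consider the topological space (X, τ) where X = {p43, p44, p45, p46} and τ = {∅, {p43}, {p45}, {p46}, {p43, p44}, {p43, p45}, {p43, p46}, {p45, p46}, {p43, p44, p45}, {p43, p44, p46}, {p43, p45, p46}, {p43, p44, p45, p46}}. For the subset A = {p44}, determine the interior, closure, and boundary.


int(A) = ∅, cl(A) = {p44}, ∂A = {p44}.

Closed sets in (X, τ) are complements of opens:
  closed(X, τ) = {∅, {p44}, {p45}, {p46}, {p43, p44}, {p44, p45}, {p44, p46}, {p45, p46}, {p43, p44, p45}, {p43, p44, p46}, {p44, p45, p46}, {p43, p44, p45, p46}}.
int(A) = ⋃ {U ∈ τ : U ⊆ A}. Opens contained in A: ∅.
Taking the union of these: int(A) = ∅.
cl(A) = ⋂ {C closed : A ⊆ C}. Closed sets containing A: {p44}, {p43, p44}, {p44, p45}, {p44, p46}, {p43, p44, p45}, {p43, p44, p46}, {p44, p45, p46}, {p43, p44, p45, p46}.
Intersecting these: cl(A) = {p44}.
∂A = cl(A) ∖ int(A) = {p44} ∖ ∅ = {p44}.


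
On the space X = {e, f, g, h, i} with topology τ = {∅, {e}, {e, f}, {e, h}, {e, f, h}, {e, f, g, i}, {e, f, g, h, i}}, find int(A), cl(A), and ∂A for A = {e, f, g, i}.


int(A) = {e, f, g, i}, cl(A) = {e, f, g, h, i}, ∂A = {h}.

Closed sets in (X, τ) are complements of opens:
  closed(X, τ) = {∅, {h}, {g, i}, {f, g, i}, {g, h, i}, {f, g, h, i}, {e, f, g, h, i}}.
int(A) = ⋃ {U ∈ τ : U ⊆ A}. Opens contained in A: ∅, {e}, {e, f}, {e, f, g, i}.
Taking the union of these: int(A) = {e, f, g, i}.
cl(A) = ⋂ {C closed : A ⊆ C}. Closed sets containing A: {e, f, g, h, i}.
Intersecting these: cl(A) = {e, f, g, h, i}.
∂A = cl(A) ∖ int(A) = {e, f, g, h, i} ∖ {e, f, g, i} = {h}.


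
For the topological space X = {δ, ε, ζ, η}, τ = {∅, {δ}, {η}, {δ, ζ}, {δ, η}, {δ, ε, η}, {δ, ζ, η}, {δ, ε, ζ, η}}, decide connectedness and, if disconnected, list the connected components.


(X, τ) is connected.

Find clopen sets (U ∈ τ with X ∖ U ∈ τ):
  U = ∅, X ∖ U = {δ, ε, ζ, η} — both open, so U is clopen.
  U = {δ, ε, ζ, η}, X ∖ U = ∅ — both open, so U is clopen.
Only trivial clopens (∅ and X) exist, so (X, τ) is connected.
Compute connected components by grouping points that agree on all clopens:
  component: {δ, ε, ζ, η}


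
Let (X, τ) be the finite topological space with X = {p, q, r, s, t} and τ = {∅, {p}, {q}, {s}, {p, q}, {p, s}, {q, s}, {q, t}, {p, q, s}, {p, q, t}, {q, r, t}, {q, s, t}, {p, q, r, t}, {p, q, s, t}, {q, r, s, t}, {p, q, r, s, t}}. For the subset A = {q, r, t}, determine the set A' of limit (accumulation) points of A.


A' = {r, t}

For each x ∈ X, list the open sets U ∈ τ with x ∈ U, then check whether U ∩ (A ∖ {x}) ≠ ∅ for every such U.
  x = p: open {p} ∋ x has {p} ∩ (A ∖ {p}) = ∅, so x is NOT a limit point.
  x = q: open {q} ∋ x has {q} ∩ (A ∖ {q}) = ∅, so x is NOT a limit point.
  x = r: opens ∋ x are {q, r, t}, {p, q, r, t}, {q, r, s, t}, {p, q, r, s, t}; each meets A ∖ {r}, so x IS a limit point.
  x = s: open {s} ∋ x has {s} ∩ (A ∖ {s}) = ∅, so x is NOT a limit point.
  x = t: opens ∋ x are {q, t}, {p, q, t}, {q, r, t}, {q, s, t}, {p, q, r, t}, {p, q, s, t}, {q, r, s, t}, {p, q, r, s, t}; each meets A ∖ {t}, so x IS a limit point.
Collecting: A' = {r, t}.


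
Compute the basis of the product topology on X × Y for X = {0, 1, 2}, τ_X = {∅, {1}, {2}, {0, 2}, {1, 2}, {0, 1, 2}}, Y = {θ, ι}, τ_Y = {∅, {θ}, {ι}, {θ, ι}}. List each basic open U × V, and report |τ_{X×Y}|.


Basis B = {∅ × ∅, {1} × {θ}, {1} × {ι}, {2} × {θ}, {2} × {ι}, {0, 2} × {θ}, {0, 2} × {ι}, {1} × {θ, ι}, {1, 2} × {θ}, {1, 2} × {ι}, {2} × {θ, ι}, {0, 1, 2} × {θ}, {0, 1, 2} × {ι}, {0, 2} × {θ, ι}, {1, 2} × {θ, ι}, {0, 1, 2} × {θ, ι}}; |τ_{X×Y}| = 36.

Enumerate products U × V with U ∈ τ_X, V ∈ τ_Y (deduplicated):
  ∅ × ∅ = {} (∅)
  {1} × {θ} = {(1,θ)}
  {1} × {ι} = {(1,ι)}
  {2} × {θ} = {(2,θ)}
  {2} × {ι} = {(2,ι)}
  {0, 2} × {θ} = {(0,θ), (2,θ)}
  {0, 2} × {ι} = {(0,ι), (2,ι)}
  {1} × {θ, ι} = {(1,θ), (1,ι)}
  {1, 2} × {θ} = {(1,θ), (2,θ)}
  {1, 2} × {ι} = {(1,ι), (2,ι)}
  {2} × {θ, ι} = {(2,θ), (2,ι)}
  {0, 1, 2} × {θ} = {(0,θ), (1,θ), (2,θ)}
  {0, 1, 2} × {ι} = {(0,ι), (1,ι), (2,ι)}
  {0, 2} × {θ, ι} = {(0,θ), (0,ι), (2,θ), (2,ι)}
  {1, 2} × {θ, ι} = {(1,θ), (1,ι), (2,θ), (2,ι)}
  {0, 1, 2} × {θ, ι} = {(0,θ), (0,ι), (1,θ), (1,ι), (2,θ), (2,ι)}
These 16 distinct sets form the basis B.
Close under arbitrary unions to get τ_{X×Y}; counting gives |τ_{X×Y}| = 36.


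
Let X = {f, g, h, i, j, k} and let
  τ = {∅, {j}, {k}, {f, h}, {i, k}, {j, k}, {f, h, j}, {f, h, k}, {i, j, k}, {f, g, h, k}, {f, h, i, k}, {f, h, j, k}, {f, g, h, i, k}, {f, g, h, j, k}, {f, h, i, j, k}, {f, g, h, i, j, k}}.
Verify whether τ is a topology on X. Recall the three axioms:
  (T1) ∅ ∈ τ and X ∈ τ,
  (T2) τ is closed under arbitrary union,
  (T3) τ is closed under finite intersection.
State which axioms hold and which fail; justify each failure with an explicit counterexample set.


τ IS a topology on X.

Axiom (T1): ∅ ∈ τ? Yes; X ∈ τ? Yes.
Axiom (T2/T3): check pairwise unions and intersections of members of τ.
All pairwise intersections and unions checked — each lies in τ. Therefore τ satisfies (T1), (T2), (T3): it IS a topology on X.


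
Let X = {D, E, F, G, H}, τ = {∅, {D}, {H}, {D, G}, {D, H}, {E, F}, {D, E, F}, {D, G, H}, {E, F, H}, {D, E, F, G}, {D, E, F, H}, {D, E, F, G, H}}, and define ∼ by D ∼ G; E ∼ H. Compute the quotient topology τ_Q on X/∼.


X/∼ = {[D=G], [E=H], [F]}; |τ_Q| = 4.

Equivalence classes: [D=G], [E=H], [F].
Quotient map π: X → X/∼ sends D ↦ [D=G], E ↦ [E=H], F ↦ [F], G ↦ [D=G], H ↦ [E=H].
For each subset V ⊆ X/∼, compute π^{-1}(V) ⊆ X and check whether π^{-1}(V) ∈ τ. V is open in τ_Q iff π^{-1}(V) ∈ τ.
  V = {}: π^{-1}(V) = ∅ ∈ τ ✓.
  V = {[D=G]}: π^{-1}(V) = {D, G} ∈ τ ✓.
  V = {[E=H]}: π^{-1}(V) = {E, H} ∉ τ ✗.
  V = {[D=G], [E=H]}: π^{-1}(V) = {D, E, G, H} ∉ τ ✗.
  V = {[F]}: π^{-1}(V) = {F} ∉ τ ✗.
  V = {[D=G], [F]}: π^{-1}(V) = {D, F, G} ∉ τ ✗.
  V = {[E=H], [F]}: π^{-1}(V) = {E, F, H} ∈ τ ✓.
  V = {[D=G], [E=H], [F]}: π^{-1}(V) = {D, E, F, G, H} ∈ τ ✓.
Open sets in the quotient: τ_Q = {{}, {[D=G]}, {[E=H], [F]}, {[D=G], [E=H], [F]}} (4 elements).


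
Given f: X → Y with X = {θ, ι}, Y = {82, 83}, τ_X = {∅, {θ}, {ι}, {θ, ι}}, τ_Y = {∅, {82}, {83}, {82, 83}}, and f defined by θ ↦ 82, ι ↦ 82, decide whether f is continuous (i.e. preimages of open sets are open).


f IS continuous.

Compute f^{-1}(U) for each U ∈ τ_Y:
  U = ∅: f^{-1}(U) = ∅ ∈ τ_X ✓.
  U = {82}: f^{-1}(U) = {θ, ι} ∈ τ_X ✓.
  U = {83}: f^{-1}(U) = ∅ ∈ τ_X ✓.
  U = {82, 83}: f^{-1}(U) = {θ, ι} ∈ τ_X ✓.
Every preimage lies in τ_X, so f IS continuous.


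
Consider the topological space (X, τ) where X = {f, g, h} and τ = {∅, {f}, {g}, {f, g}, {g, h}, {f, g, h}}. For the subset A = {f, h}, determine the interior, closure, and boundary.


int(A) = {f}, cl(A) = {f, h}, ∂A = {h}.

Closed sets in (X, τ) are complements of opens:
  closed(X, τ) = {∅, {f}, {h}, {f, h}, {g, h}, {f, g, h}}.
int(A) = ⋃ {U ∈ τ : U ⊆ A}. Opens contained in A: ∅, {f}.
Taking the union of these: int(A) = {f}.
cl(A) = ⋂ {C closed : A ⊆ C}. Closed sets containing A: {f, h}, {f, g, h}.
Intersecting these: cl(A) = {f, h}.
∂A = cl(A) ∖ int(A) = {f, h} ∖ {f} = {h}.


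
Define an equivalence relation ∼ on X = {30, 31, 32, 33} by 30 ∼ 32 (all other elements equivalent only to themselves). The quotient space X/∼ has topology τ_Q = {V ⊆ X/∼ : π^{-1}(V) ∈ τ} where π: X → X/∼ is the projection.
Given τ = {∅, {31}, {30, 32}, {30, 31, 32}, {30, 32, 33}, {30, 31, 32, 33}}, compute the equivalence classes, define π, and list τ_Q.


X/∼ = {[30=32], [31], [33]}; |τ_Q| = 6.

Equivalence classes: [30=32], [31], [33].
Quotient map π: X → X/∼ sends 30 ↦ [30=32], 31 ↦ [31], 32 ↦ [30=32], 33 ↦ [33].
For each subset V ⊆ X/∼, compute π^{-1}(V) ⊆ X and check whether π^{-1}(V) ∈ τ. V is open in τ_Q iff π^{-1}(V) ∈ τ.
  V = {}: π^{-1}(V) = ∅ ∈ τ ✓.
  V = {[30=32]}: π^{-1}(V) = {30, 32} ∈ τ ✓.
  V = {[31]}: π^{-1}(V) = {31} ∈ τ ✓.
  V = {[30=32], [31]}: π^{-1}(V) = {30, 31, 32} ∈ τ ✓.
  V = {[33]}: π^{-1}(V) = {33} ∉ τ ✗.
  V = {[30=32], [33]}: π^{-1}(V) = {30, 32, 33} ∈ τ ✓.
  V = {[31], [33]}: π^{-1}(V) = {31, 33} ∉ τ ✗.
  V = {[30=32], [31], [33]}: π^{-1}(V) = {30, 31, 32, 33} ∈ τ ✓.
Open sets in the quotient: τ_Q = {{}, {[30=32]}, {[31]}, {[30=32], [31]}, {[30=32], [33]}, {[30=32], [31], [33]}} (6 elements).


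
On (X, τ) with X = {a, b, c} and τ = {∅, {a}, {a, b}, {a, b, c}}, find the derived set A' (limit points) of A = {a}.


A' = {b, c}

For each x ∈ X, list the open sets U ∈ τ with x ∈ U, then check whether U ∩ (A ∖ {x}) ≠ ∅ for every such U.
  x = a: open {a} ∋ x has {a} ∩ (A ∖ {a}) = ∅, so x is NOT a limit point.
  x = b: opens ∋ x are {a, b}, {a, b, c}; each meets A ∖ {b}, so x IS a limit point.
  x = c: opens ∋ x are {a, b, c}; each meets A ∖ {c}, so x IS a limit point.
Collecting: A' = {b, c}.


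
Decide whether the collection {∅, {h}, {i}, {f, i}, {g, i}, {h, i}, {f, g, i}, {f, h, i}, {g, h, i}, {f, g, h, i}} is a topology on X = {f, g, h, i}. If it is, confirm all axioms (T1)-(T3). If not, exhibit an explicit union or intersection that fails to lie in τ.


τ IS a topology on X.

Axiom (T1): ∅ ∈ τ? Yes; X ∈ τ? Yes.
Axiom (T2/T3): check pairwise unions and intersections of members of τ.
All pairwise intersections and unions checked — each lies in τ. Therefore τ satisfies (T1), (T2), (T3): it IS a topology on X.


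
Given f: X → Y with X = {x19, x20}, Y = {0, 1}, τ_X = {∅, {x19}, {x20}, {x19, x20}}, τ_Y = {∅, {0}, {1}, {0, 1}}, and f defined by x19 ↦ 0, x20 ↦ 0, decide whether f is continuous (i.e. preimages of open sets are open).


f IS continuous.

Compute f^{-1}(U) for each U ∈ τ_Y:
  U = ∅: f^{-1}(U) = ∅ ∈ τ_X ✓.
  U = {0}: f^{-1}(U) = {x19, x20} ∈ τ_X ✓.
  U = {1}: f^{-1}(U) = ∅ ∈ τ_X ✓.
  U = {0, 1}: f^{-1}(U) = {x19, x20} ∈ τ_X ✓.
Every preimage lies in τ_X, so f IS continuous.


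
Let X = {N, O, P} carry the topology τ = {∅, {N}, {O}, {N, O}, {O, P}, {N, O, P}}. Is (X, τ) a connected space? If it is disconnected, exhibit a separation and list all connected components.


(X, τ) is disconnected; components = [{N}, {O, P}].

Find clopen sets (U ∈ τ with X ∖ U ∈ τ):
  U = ∅, X ∖ U = {N, O, P} — both open, so U is clopen.
  U = {N}, X ∖ U = {O, P} — both open, so U is clopen.
  U = {O, P}, X ∖ U = {N} — both open, so U is clopen.
  U = {N, O, P}, X ∖ U = ∅ — both open, so U is clopen.
Nontrivial clopen(s) exist: e.g. {N}. So (X, τ) is disconnected.
Compute connected components by grouping points that agree on all clopens:
  component: {N}
  component: {O, P}


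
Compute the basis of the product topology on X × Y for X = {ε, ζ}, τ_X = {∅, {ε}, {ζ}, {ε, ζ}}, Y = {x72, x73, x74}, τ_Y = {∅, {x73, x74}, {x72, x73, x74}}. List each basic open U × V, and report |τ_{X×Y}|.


Basis B = {∅ × ∅, {ε} × {x73, x74}, {ζ} × {x73, x74}, {ε} × {x72, x73, x74}, {ζ} × {x72, x73, x74}, {ε, ζ} × {x73, x74}, {ε, ζ} × {x72, x73, x74}}; |τ_{X×Y}| = 9.

Enumerate products U × V with U ∈ τ_X, V ∈ τ_Y (deduplicated):
  ∅ × ∅ = {} (∅)
  {ε} × {x73, x74} = {(ε,x73), (ε,x74)}
  {ζ} × {x73, x74} = {(ζ,x73), (ζ,x74)}
  {ε} × {x72, x73, x74} = {(ε,x72), (ε,x73), (ε,x74)}
  {ζ} × {x72, x73, x74} = {(ζ,x72), (ζ,x73), (ζ,x74)}
  {ε, ζ} × {x73, x74} = {(ε,x73), (ε,x74), (ζ,x73), (ζ,x74)}
  {ε, ζ} × {x72, x73, x74} = {(ε,x72), (ε,x73), (ε,x74), (ζ,x72), (ζ,x73), (ζ,x74)}
These 7 distinct sets form the basis B.
Close under arbitrary unions to get τ_{X×Y}; counting gives |τ_{X×Y}| = 9.


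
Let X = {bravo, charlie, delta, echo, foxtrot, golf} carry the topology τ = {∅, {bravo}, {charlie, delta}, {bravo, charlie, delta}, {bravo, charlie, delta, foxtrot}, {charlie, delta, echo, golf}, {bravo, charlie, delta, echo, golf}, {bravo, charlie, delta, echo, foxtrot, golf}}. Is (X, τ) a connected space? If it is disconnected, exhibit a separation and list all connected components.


(X, τ) is connected.

Find clopen sets (U ∈ τ with X ∖ U ∈ τ):
  U = ∅, X ∖ U = {bravo, charlie, delta, echo, foxtrot, golf} — both open, so U is clopen.
  U = {bravo, charlie, delta, echo, foxtrot, golf}, X ∖ U = ∅ — both open, so U is clopen.
Only trivial clopens (∅ and X) exist, so (X, τ) is connected.
Compute connected components by grouping points that agree on all clopens:
  component: {bravo, charlie, delta, echo, foxtrot, golf}


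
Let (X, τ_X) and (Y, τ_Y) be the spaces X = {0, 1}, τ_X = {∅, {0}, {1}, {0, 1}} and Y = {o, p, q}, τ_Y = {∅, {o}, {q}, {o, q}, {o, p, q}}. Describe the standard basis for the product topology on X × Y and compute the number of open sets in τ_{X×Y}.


Basis B = {∅ × ∅, {0} × {o}, {0} × {q}, {1} × {o}, {1} × {q}, {0} × {o, q}, {0, 1} × {o}, {0, 1} × {q}, {1} × {o, q}, {0} × {o, p, q}, {1} × {o, p, q}, {0, 1} × {o, q}, {0, 1} × {o, p, q}}; |τ_{X×Y}| = 25.

Enumerate products U × V with U ∈ τ_X, V ∈ τ_Y (deduplicated):
  ∅ × ∅ = {} (∅)
  {0} × {o} = {(0,o)}
  {0} × {q} = {(0,q)}
  {1} × {o} = {(1,o)}
  {1} × {q} = {(1,q)}
  {0} × {o, q} = {(0,o), (0,q)}
  {0, 1} × {o} = {(0,o), (1,o)}
  {0, 1} × {q} = {(0,q), (1,q)}
  {1} × {o, q} = {(1,o), (1,q)}
  {0} × {o, p, q} = {(0,o), (0,p), (0,q)}
  {1} × {o, p, q} = {(1,o), (1,p), (1,q)}
  {0, 1} × {o, q} = {(0,o), (0,q), (1,o), (1,q)}
  {0, 1} × {o, p, q} = {(0,o), (0,p), (0,q), (1,o), (1,p), (1,q)}
These 13 distinct sets form the basis B.
Close under arbitrary unions to get τ_{X×Y}; counting gives |τ_{X×Y}| = 25.


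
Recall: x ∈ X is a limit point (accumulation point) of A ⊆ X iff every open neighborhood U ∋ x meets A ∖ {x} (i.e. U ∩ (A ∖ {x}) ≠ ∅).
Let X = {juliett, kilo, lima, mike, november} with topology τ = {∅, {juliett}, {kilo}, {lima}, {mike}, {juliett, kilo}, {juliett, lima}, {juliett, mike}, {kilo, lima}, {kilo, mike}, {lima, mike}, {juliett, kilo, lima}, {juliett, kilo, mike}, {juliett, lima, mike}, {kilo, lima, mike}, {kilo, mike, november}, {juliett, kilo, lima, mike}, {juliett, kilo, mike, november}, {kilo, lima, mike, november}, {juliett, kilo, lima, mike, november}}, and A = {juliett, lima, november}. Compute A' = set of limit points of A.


A' = ∅

For each x ∈ X, list the open sets U ∈ τ with x ∈ U, then check whether U ∩ (A ∖ {x}) ≠ ∅ for every such U.
  x = juliett: open {juliett} ∋ x has {juliett} ∩ (A ∖ {juliett}) = ∅, so x is NOT a limit point.
  x = kilo: open {kilo} ∋ x has {kilo} ∩ (A ∖ {kilo}) = ∅, so x is NOT a limit point.
  x = lima: open {lima} ∋ x has {lima} ∩ (A ∖ {lima}) = ∅, so x is NOT a limit point.
  x = mike: open {mike} ∋ x has {mike} ∩ (A ∖ {mike}) = ∅, so x is NOT a limit point.
  x = november: open {kilo, mike, november} ∋ x has {kilo, mike, november} ∩ (A ∖ {november}) = ∅, so x is NOT a limit point.
Collecting: A' = ∅.


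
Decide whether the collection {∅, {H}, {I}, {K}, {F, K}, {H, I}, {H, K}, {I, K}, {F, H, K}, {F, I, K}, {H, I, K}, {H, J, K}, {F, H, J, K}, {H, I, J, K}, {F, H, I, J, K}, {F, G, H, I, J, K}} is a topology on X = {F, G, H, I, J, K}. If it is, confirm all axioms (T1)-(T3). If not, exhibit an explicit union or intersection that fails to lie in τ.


τ is NOT a topology on X.

Axiom (T1): ∅ ∈ τ? Yes; X ∈ τ? Yes.
Axiom (T2/T3): check pairwise unions and intersections of members of τ.
Counterexample for (T2): {H} ∪ {F, I, K} = {F, H, I, K} ∉ τ. Therefore τ is NOT a topology.


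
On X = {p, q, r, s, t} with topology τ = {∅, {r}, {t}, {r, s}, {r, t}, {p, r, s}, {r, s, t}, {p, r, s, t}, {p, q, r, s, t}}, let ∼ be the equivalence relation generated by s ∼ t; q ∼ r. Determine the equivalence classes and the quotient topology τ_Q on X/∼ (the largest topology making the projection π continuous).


X/∼ = {[p], [q=r], [s=t]}; |τ_Q| = 2.

Equivalence classes: [p], [q=r], [s=t].
Quotient map π: X → X/∼ sends p ↦ [p], q ↦ [q=r], r ↦ [q=r], s ↦ [s=t], t ↦ [s=t].
For each subset V ⊆ X/∼, compute π^{-1}(V) ⊆ X and check whether π^{-1}(V) ∈ τ. V is open in τ_Q iff π^{-1}(V) ∈ τ.
  V = {}: π^{-1}(V) = ∅ ∈ τ ✓.
  V = {[p]}: π^{-1}(V) = {p} ∉ τ ✗.
  V = {[q=r]}: π^{-1}(V) = {q, r} ∉ τ ✗.
  V = {[p], [q=r]}: π^{-1}(V) = {p, q, r} ∉ τ ✗.
  V = {[s=t]}: π^{-1}(V) = {s, t} ∉ τ ✗.
  V = {[p], [s=t]}: π^{-1}(V) = {p, s, t} ∉ τ ✗.
  V = {[q=r], [s=t]}: π^{-1}(V) = {q, r, s, t} ∉ τ ✗.
  V = {[p], [q=r], [s=t]}: π^{-1}(V) = {p, q, r, s, t} ∈ τ ✓.
Open sets in the quotient: τ_Q = {{}, {[p], [q=r], [s=t]}} (2 elements).


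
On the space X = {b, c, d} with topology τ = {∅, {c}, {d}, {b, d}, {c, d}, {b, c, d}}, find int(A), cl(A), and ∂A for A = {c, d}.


int(A) = {c, d}, cl(A) = {b, c, d}, ∂A = {b}.

Closed sets in (X, τ) are complements of opens:
  closed(X, τ) = {∅, {b}, {c}, {b, c}, {b, d}, {b, c, d}}.
int(A) = ⋃ {U ∈ τ : U ⊆ A}. Opens contained in A: ∅, {c}, {d}, {c, d}.
Taking the union of these: int(A) = {c, d}.
cl(A) = ⋂ {C closed : A ⊆ C}. Closed sets containing A: {b, c, d}.
Intersecting these: cl(A) = {b, c, d}.
∂A = cl(A) ∖ int(A) = {b, c, d} ∖ {c, d} = {b}.


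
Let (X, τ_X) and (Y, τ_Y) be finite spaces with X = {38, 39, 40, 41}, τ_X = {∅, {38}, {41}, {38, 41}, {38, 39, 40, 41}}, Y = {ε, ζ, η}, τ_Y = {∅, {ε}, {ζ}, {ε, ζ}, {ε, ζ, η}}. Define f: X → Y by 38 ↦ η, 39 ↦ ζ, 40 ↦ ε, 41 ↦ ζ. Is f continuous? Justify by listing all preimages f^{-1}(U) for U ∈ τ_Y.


f is NOT continuous.

Compute f^{-1}(U) for each U ∈ τ_Y:
  U = ∅: f^{-1}(U) = ∅ ∈ τ_X ✓.
  U = {ε}: f^{-1}(U) = {40} ∉ τ_X ✗.
  U = {ζ}: f^{-1}(U) = {39, 41} ∉ τ_X ✗.
  U = {ε, ζ}: f^{-1}(U) = {39, 40, 41} ∉ τ_X ✗.
  U = {ε, ζ, η}: f^{-1}(U) = {38, 39, 40, 41} ∈ τ_X ✓.
Found U = {ε} with f^{-1}(U) = {40} not in τ_X. Therefore f is NOT continuous.


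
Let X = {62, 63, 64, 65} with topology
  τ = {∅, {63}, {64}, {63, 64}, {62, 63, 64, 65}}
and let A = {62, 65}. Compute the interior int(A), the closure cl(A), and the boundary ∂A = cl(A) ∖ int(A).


int(A) = ∅, cl(A) = {62, 65}, ∂A = {62, 65}.

Closed sets in (X, τ) are complements of opens:
  closed(X, τ) = {∅, {62, 65}, {62, 63, 65}, {62, 64, 65}, {62, 63, 64, 65}}.
int(A) = ⋃ {U ∈ τ : U ⊆ A}. Opens contained in A: ∅.
Taking the union of these: int(A) = ∅.
cl(A) = ⋂ {C closed : A ⊆ C}. Closed sets containing A: {62, 65}, {62, 63, 65}, {62, 64, 65}, {62, 63, 64, 65}.
Intersecting these: cl(A) = {62, 65}.
∂A = cl(A) ∖ int(A) = {62, 65} ∖ ∅ = {62, 65}.


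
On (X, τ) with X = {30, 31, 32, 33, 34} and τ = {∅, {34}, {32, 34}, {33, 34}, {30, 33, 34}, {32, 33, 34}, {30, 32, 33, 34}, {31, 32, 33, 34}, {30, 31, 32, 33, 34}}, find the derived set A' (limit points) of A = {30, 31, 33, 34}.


A' = {30, 31, 32, 33}

For each x ∈ X, list the open sets U ∈ τ with x ∈ U, then check whether U ∩ (A ∖ {x}) ≠ ∅ for every such U.
  x = 30: opens ∋ x are {30, 33, 34}, {30, 32, 33, 34}, {30, 31, 32, 33, 34}; each meets A ∖ {30}, so x IS a limit point.
  x = 31: opens ∋ x are {31, 32, 33, 34}, {30, 31, 32, 33, 34}; each meets A ∖ {31}, so x IS a limit point.
  x = 32: opens ∋ x are {32, 34}, {32, 33, 34}, {30, 32, 33, 34}, {31, 32, 33, 34}, {30, 31, 32, 33, 34}; each meets A ∖ {32}, so x IS a limit point.
  x = 33: opens ∋ x are {33, 34}, {30, 33, 34}, {32, 33, 34}, {30, 32, 33, 34}, {31, 32, 33, 34}, {30, 31, 32, 33, 34}; each meets A ∖ {33}, so x IS a limit point.
  x = 34: open {34} ∋ x has {34} ∩ (A ∖ {34}) = ∅, so x is NOT a limit point.
Collecting: A' = {30, 31, 32, 33}.


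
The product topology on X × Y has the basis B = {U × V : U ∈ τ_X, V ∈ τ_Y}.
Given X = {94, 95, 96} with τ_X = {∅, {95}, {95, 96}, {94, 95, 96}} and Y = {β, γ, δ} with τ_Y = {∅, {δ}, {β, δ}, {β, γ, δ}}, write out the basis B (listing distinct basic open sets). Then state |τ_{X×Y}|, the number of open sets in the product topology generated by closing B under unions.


Basis B = {∅ × ∅, {95} × {δ}, {95} × {β, δ}, {95, 96} × {δ}, {94, 95, 96} × {δ}, {95} × {β, γ, δ}, {95, 96} × {β, δ}, {94, 95, 96} × {β, δ}, {95, 96} × {β, γ, δ}, {94, 95, 96} × {β, γ, δ}}; |τ_{X×Y}| = 20.

Enumerate products U × V with U ∈ τ_X, V ∈ τ_Y (deduplicated):
  ∅ × ∅ = {} (∅)
  {95} × {δ} = {(95,δ)}
  {95} × {β, δ} = {(95,β), (95,δ)}
  {95, 96} × {δ} = {(95,δ), (96,δ)}
  {94, 95, 96} × {δ} = {(94,δ), (95,δ), (96,δ)}
  {95} × {β, γ, δ} = {(95,β), (95,γ), (95,δ)}
  {95, 96} × {β, δ} = {(95,β), (95,δ), (96,β), (96,δ)}
  {94, 95, 96} × {β, δ} = {(94,β), (94,δ), (95,β), (95,δ), (96,β), (96,δ)}
  {95, 96} × {β, γ, δ} = {(95,β), (95,γ), (95,δ), (96,β), (96,γ), (96,δ)}
  {94, 95, 96} × {β, γ, δ} = {(94,β), (94,γ), (94,δ), (95,β), (95,γ), (95,δ), (96,β), (96,γ), (96,δ)}
These 10 distinct sets form the basis B.
Close under arbitrary unions to get τ_{X×Y}; counting gives |τ_{X×Y}| = 20.


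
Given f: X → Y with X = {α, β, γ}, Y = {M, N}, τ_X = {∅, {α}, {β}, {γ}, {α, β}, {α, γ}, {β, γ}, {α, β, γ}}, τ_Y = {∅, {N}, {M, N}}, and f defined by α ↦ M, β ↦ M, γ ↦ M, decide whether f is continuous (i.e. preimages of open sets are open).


f IS continuous.

Compute f^{-1}(U) for each U ∈ τ_Y:
  U = ∅: f^{-1}(U) = ∅ ∈ τ_X ✓.
  U = {N}: f^{-1}(U) = ∅ ∈ τ_X ✓.
  U = {M, N}: f^{-1}(U) = {α, β, γ} ∈ τ_X ✓.
Every preimage lies in τ_X, so f IS continuous.


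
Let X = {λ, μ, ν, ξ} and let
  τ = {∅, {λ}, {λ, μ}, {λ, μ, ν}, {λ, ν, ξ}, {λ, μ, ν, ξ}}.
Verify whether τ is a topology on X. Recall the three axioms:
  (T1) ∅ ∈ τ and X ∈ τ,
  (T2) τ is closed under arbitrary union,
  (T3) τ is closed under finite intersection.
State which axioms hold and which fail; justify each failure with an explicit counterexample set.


τ is NOT a topology on X.

Axiom (T1): ∅ ∈ τ? Yes; X ∈ τ? Yes.
Axiom (T2/T3): check pairwise unions and intersections of members of τ.
Counterexample for (T3): {λ, μ, ν} ∩ {λ, ν, ξ} = {λ, ν} ∉ τ. Therefore τ is NOT a topology.


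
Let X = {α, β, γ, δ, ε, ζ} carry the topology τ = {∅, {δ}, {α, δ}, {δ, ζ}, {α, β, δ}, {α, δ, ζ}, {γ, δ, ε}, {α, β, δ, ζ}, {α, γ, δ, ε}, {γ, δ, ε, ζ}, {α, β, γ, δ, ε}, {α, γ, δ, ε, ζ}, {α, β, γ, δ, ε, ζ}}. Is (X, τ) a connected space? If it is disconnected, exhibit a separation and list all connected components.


(X, τ) is connected.

Find clopen sets (U ∈ τ with X ∖ U ∈ τ):
  U = ∅, X ∖ U = {α, β, γ, δ, ε, ζ} — both open, so U is clopen.
  U = {α, β, γ, δ, ε, ζ}, X ∖ U = ∅ — both open, so U is clopen.
Only trivial clopens (∅ and X) exist, so (X, τ) is connected.
Compute connected components by grouping points that agree on all clopens:
  component: {α, β, γ, δ, ε, ζ}


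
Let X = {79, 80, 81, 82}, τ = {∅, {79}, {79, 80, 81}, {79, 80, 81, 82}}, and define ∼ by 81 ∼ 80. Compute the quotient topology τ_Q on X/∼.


X/∼ = {[79], [80=81], [82]}; |τ_Q| = 4.

Equivalence classes: [79], [80=81], [82].
Quotient map π: X → X/∼ sends 79 ↦ [79], 80 ↦ [80=81], 81 ↦ [80=81], 82 ↦ [82].
For each subset V ⊆ X/∼, compute π^{-1}(V) ⊆ X and check whether π^{-1}(V) ∈ τ. V is open in τ_Q iff π^{-1}(V) ∈ τ.
  V = {}: π^{-1}(V) = ∅ ∈ τ ✓.
  V = {[79]}: π^{-1}(V) = {79} ∈ τ ✓.
  V = {[80=81]}: π^{-1}(V) = {80, 81} ∉ τ ✗.
  V = {[79], [80=81]}: π^{-1}(V) = {79, 80, 81} ∈ τ ✓.
  V = {[82]}: π^{-1}(V) = {82} ∉ τ ✗.
  V = {[79], [82]}: π^{-1}(V) = {79, 82} ∉ τ ✗.
  V = {[80=81], [82]}: π^{-1}(V) = {80, 81, 82} ∉ τ ✗.
  V = {[79], [80=81], [82]}: π^{-1}(V) = {79, 80, 81, 82} ∈ τ ✓.
Open sets in the quotient: τ_Q = {{}, {[79]}, {[79], [80=81]}, {[79], [80=81], [82]}} (4 elements).


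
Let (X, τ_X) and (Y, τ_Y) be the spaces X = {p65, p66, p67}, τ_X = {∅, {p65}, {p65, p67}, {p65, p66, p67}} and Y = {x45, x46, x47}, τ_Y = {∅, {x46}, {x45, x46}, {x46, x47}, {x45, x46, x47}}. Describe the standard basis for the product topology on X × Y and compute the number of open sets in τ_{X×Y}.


Basis B = {∅ × ∅, {p65} × {x46}, {p65} × {x45, x46}, {p65} × {x46, x47}, {p65, p67} × {x46}, {p65} × {x45, x46, x47}, {p65, p66, p67} × {x46}, {p65, p67} × {x45, x46}, {p65, p67} × {x46, x47}, {p65, p67} × {x45, x46, x47}, {p65, p66, p67} × {x45, x46}, {p65, p66, p67} × {x46, x47}, {p65, p66, p67} × {x45, x46, x47}}; |τ_{X×Y}| = 30.

Enumerate products U × V with U ∈ τ_X, V ∈ τ_Y (deduplicated):
  ∅ × ∅ = {} (∅)
  {p65} × {x46} = {(p65,x46)}
  {p65} × {x45, x46} = {(p65,x45), (p65,x46)}
  {p65} × {x46, x47} = {(p65,x46), (p65,x47)}
  {p65, p67} × {x46} = {(p65,x46), (p67,x46)}
  {p65} × {x45, x46, x47} = {(p65,x45), (p65,x46), (p65,x47)}
  {p65, p66, p67} × {x46} = {(p65,x46), (p66,x46), (p67,x46)}
  {p65, p67} × {x45, x46} = {(p65,x45), (p65,x46), (p67,x45), (p67,x46)}
  {p65, p67} × {x46, x47} = {(p65,x46), (p65,x47), (p67,x46), (p67,x47)}
  {p65, p67} × {x45, x46, x47} = {(p65,x45), (p65,x46), (p65,x47), (p67,x45), (p67,x46), (p67,x47)}
  {p65, p66, p67} × {x45, x46} = {(p65,x45), (p65,x46), (p66,x45), (p66,x46), (p67,x45), (p67,x46)}
  {p65, p66, p67} × {x46, x47} = {(p65,x46), (p65,x47), (p66,x46), (p66,x47), (p67,x46), (p67,x47)}
  {p65, p66, p67} × {x45, x46, x47} = {(p65,x45), (p65,x46), (p65,x47), (p66,x45), (p66,x46), (p66,x47), (p67,x45), (p67,x46), (p67,x47)}
These 13 distinct sets form the basis B.
Close under arbitrary unions to get τ_{X×Y}; counting gives |τ_{X×Y}| = 30.


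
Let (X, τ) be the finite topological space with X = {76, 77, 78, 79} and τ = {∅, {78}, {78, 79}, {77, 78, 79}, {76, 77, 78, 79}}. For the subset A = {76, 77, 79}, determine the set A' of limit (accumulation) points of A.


A' = {76, 77}

For each x ∈ X, list the open sets U ∈ τ with x ∈ U, then check whether U ∩ (A ∖ {x}) ≠ ∅ for every such U.
  x = 76: opens ∋ x are {76, 77, 78, 79}; each meets A ∖ {76}, so x IS a limit point.
  x = 77: opens ∋ x are {77, 78, 79}, {76, 77, 78, 79}; each meets A ∖ {77}, so x IS a limit point.
  x = 78: open {78} ∋ x has {78} ∩ (A ∖ {78}) = ∅, so x is NOT a limit point.
  x = 79: open {78, 79} ∋ x has {78, 79} ∩ (A ∖ {79}) = ∅, so x is NOT a limit point.
Collecting: A' = {76, 77}.


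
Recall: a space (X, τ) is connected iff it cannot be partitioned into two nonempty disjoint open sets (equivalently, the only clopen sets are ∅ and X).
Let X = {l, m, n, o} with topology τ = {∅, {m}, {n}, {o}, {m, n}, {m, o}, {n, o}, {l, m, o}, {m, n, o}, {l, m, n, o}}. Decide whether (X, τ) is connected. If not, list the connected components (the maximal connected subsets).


(X, τ) is disconnected; components = [{n}, {l, m, o}].

Find clopen sets (U ∈ τ with X ∖ U ∈ τ):
  U = ∅, X ∖ U = {l, m, n, o} — both open, so U is clopen.
  U = {n}, X ∖ U = {l, m, o} — both open, so U is clopen.
  U = {l, m, o}, X ∖ U = {n} — both open, so U is clopen.
  U = {l, m, n, o}, X ∖ U = ∅ — both open, so U is clopen.
Nontrivial clopen(s) exist: e.g. {n}. So (X, τ) is disconnected.
Compute connected components by grouping points that agree on all clopens:
  component: {n}
  component: {l, m, o}


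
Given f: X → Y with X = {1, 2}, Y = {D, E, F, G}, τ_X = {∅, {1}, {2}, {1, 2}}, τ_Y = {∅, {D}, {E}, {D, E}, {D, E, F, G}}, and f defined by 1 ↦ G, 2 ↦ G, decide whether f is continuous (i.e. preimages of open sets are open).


f IS continuous.

Compute f^{-1}(U) for each U ∈ τ_Y:
  U = ∅: f^{-1}(U) = ∅ ∈ τ_X ✓.
  U = {D}: f^{-1}(U) = ∅ ∈ τ_X ✓.
  U = {E}: f^{-1}(U) = ∅ ∈ τ_X ✓.
  U = {D, E}: f^{-1}(U) = ∅ ∈ τ_X ✓.
  U = {D, E, F, G}: f^{-1}(U) = {1, 2} ∈ τ_X ✓.
Every preimage lies in τ_X, so f IS continuous.


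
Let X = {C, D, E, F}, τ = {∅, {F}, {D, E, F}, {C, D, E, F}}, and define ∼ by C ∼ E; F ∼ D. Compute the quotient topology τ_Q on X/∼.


X/∼ = {[C=E], [D=F]}; |τ_Q| = 2.

Equivalence classes: [C=E], [D=F].
Quotient map π: X → X/∼ sends C ↦ [C=E], D ↦ [D=F], E ↦ [C=E], F ↦ [D=F].
For each subset V ⊆ X/∼, compute π^{-1}(V) ⊆ X and check whether π^{-1}(V) ∈ τ. V is open in τ_Q iff π^{-1}(V) ∈ τ.
  V = {}: π^{-1}(V) = ∅ ∈ τ ✓.
  V = {[C=E]}: π^{-1}(V) = {C, E} ∉ τ ✗.
  V = {[D=F]}: π^{-1}(V) = {D, F} ∉ τ ✗.
  V = {[C=E], [D=F]}: π^{-1}(V) = {C, D, E, F} ∈ τ ✓.
Open sets in the quotient: τ_Q = {{}, {[C=E], [D=F]}} (2 elements).


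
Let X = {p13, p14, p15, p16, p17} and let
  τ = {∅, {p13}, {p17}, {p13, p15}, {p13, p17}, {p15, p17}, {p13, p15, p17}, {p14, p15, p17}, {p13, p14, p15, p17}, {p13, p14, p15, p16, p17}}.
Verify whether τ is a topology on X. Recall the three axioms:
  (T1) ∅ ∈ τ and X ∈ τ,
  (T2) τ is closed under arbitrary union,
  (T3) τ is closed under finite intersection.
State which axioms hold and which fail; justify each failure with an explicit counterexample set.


τ is NOT a topology on X.

Axiom (T1): ∅ ∈ τ? Yes; X ∈ τ? Yes.
Axiom (T2/T3): check pairwise unions and intersections of members of τ.
Counterexample for (T3): {p13, p15} ∩ {p15, p17} = {p15} ∉ τ. Therefore τ is NOT a topology.


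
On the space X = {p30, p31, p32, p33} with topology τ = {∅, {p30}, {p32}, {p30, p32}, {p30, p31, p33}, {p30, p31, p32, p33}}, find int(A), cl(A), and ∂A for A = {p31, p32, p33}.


int(A) = {p32}, cl(A) = {p31, p32, p33}, ∂A = {p31, p33}.

Closed sets in (X, τ) are complements of opens:
  closed(X, τ) = {∅, {p32}, {p31, p33}, {p30, p31, p33}, {p31, p32, p33}, {p30, p31, p32, p33}}.
int(A) = ⋃ {U ∈ τ : U ⊆ A}. Opens contained in A: ∅, {p32}.
Taking the union of these: int(A) = {p32}.
cl(A) = ⋂ {C closed : A ⊆ C}. Closed sets containing A: {p31, p32, p33}, {p30, p31, p32, p33}.
Intersecting these: cl(A) = {p31, p32, p33}.
∂A = cl(A) ∖ int(A) = {p31, p32, p33} ∖ {p32} = {p31, p33}.


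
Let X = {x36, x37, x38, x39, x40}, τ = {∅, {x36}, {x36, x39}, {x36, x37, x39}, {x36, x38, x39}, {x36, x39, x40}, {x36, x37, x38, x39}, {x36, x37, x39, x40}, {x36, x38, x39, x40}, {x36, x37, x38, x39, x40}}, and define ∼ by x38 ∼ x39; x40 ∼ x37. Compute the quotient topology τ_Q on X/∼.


X/∼ = {[x36], [x37=x40], [x38=x39]}; |τ_Q| = 4.

Equivalence classes: [x36], [x37=x40], [x38=x39].
Quotient map π: X → X/∼ sends x36 ↦ [x36], x37 ↦ [x37=x40], x38 ↦ [x38=x39], x39 ↦ [x38=x39], x40 ↦ [x37=x40].
For each subset V ⊆ X/∼, compute π^{-1}(V) ⊆ X and check whether π^{-1}(V) ∈ τ. V is open in τ_Q iff π^{-1}(V) ∈ τ.
  V = {}: π^{-1}(V) = ∅ ∈ τ ✓.
  V = {[x36]}: π^{-1}(V) = {x36} ∈ τ ✓.
  V = {[x37=x40]}: π^{-1}(V) = {x37, x40} ∉ τ ✗.
  V = {[x36], [x37=x40]}: π^{-1}(V) = {x36, x37, x40} ∉ τ ✗.
  V = {[x38=x39]}: π^{-1}(V) = {x38, x39} ∉ τ ✗.
  V = {[x36], [x38=x39]}: π^{-1}(V) = {x36, x38, x39} ∈ τ ✓.
  V = {[x37=x40], [x38=x39]}: π^{-1}(V) = {x37, x38, x39, x40} ∉ τ ✗.
  V = {[x36], [x37=x40], [x38=x39]}: π^{-1}(V) = {x36, x37, x38, x39, x40} ∈ τ ✓.
Open sets in the quotient: τ_Q = {{}, {[x36]}, {[x36], [x38=x39]}, {[x36], [x37=x40], [x38=x39]}} (4 elements).


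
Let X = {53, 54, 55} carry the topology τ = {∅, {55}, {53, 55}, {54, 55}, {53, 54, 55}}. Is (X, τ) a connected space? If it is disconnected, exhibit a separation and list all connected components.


(X, τ) is connected.

Find clopen sets (U ∈ τ with X ∖ U ∈ τ):
  U = ∅, X ∖ U = {53, 54, 55} — both open, so U is clopen.
  U = {53, 54, 55}, X ∖ U = ∅ — both open, so U is clopen.
Only trivial clopens (∅ and X) exist, so (X, τ) is connected.
Compute connected components by grouping points that agree on all clopens:
  component: {53, 54, 55}


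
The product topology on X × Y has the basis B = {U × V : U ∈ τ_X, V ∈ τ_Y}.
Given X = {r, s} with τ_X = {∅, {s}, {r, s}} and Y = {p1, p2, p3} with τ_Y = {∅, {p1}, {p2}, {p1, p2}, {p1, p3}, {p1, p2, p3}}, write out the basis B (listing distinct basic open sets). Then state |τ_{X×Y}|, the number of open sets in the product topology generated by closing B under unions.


Basis B = {∅ × ∅, {s} × {p1}, {s} × {p2}, {r, s} × {p1}, {r, s} × {p2}, {s} × {p1, p2}, {s} × {p1, p3}, {s} × {p1, p2, p3}, {r, s} × {p1, p2}, {r, s} × {p1, p3}, {r, s} × {p1, p2, p3}}; |τ_{X×Y}| = 18.

Enumerate products U × V with U ∈ τ_X, V ∈ τ_Y (deduplicated):
  ∅ × ∅ = {} (∅)
  {s} × {p1} = {(s,p1)}
  {s} × {p2} = {(s,p2)}
  {r, s} × {p1} = {(r,p1), (s,p1)}
  {r, s} × {p2} = {(r,p2), (s,p2)}
  {s} × {p1, p2} = {(s,p1), (s,p2)}
  {s} × {p1, p3} = {(s,p1), (s,p3)}
  {s} × {p1, p2, p3} = {(s,p1), (s,p2), (s,p3)}
  {r, s} × {p1, p2} = {(r,p1), (r,p2), (s,p1), (s,p2)}
  {r, s} × {p1, p3} = {(r,p1), (r,p3), (s,p1), (s,p3)}
  {r, s} × {p1, p2, p3} = {(r,p1), (r,p2), (r,p3), (s,p1), (s,p2), (s,p3)}
These 11 distinct sets form the basis B.
Close under arbitrary unions to get τ_{X×Y}; counting gives |τ_{X×Y}| = 18.


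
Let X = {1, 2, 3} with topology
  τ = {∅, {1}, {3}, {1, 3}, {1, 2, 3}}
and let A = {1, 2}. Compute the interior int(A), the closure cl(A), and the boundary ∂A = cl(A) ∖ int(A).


int(A) = {1}, cl(A) = {1, 2}, ∂A = {2}.

Closed sets in (X, τ) are complements of opens:
  closed(X, τ) = {∅, {2}, {1, 2}, {2, 3}, {1, 2, 3}}.
int(A) = ⋃ {U ∈ τ : U ⊆ A}. Opens contained in A: ∅, {1}.
Taking the union of these: int(A) = {1}.
cl(A) = ⋂ {C closed : A ⊆ C}. Closed sets containing A: {1, 2}, {1, 2, 3}.
Intersecting these: cl(A) = {1, 2}.
∂A = cl(A) ∖ int(A) = {1, 2} ∖ {1} = {2}.


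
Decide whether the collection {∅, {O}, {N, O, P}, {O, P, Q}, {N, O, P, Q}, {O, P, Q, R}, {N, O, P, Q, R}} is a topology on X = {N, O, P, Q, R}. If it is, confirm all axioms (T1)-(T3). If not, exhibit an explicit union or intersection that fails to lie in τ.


τ is NOT a topology on X.

Axiom (T1): ∅ ∈ τ? Yes; X ∈ τ? Yes.
Axiom (T2/T3): check pairwise unions and intersections of members of τ.
Counterexample for (T3): {N, O, P} ∩ {O, P, Q} = {O, P} ∉ τ. Therefore τ is NOT a topology.
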